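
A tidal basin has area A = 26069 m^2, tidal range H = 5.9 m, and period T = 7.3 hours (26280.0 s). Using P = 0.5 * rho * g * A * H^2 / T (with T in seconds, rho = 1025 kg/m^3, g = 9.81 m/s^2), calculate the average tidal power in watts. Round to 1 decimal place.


Convert period to seconds: T = 7.3 * 3600 = 26280.0 s
H^2 = 5.9^2 = 34.81
P = 0.5 * rho * g * A * H^2 / T
P = 0.5 * 1025 * 9.81 * 26069 * 34.81 / 26280.0
P = 173606.5 W

173606.5


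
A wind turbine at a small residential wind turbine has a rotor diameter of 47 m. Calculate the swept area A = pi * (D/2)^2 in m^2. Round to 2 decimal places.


Compute the rotor radius:
  r = D / 2 = 47 / 2 = 23.5 m
Calculate swept area:
  A = pi * r^2 = pi * 23.5^2
  A = 1734.94 m^2

1734.94


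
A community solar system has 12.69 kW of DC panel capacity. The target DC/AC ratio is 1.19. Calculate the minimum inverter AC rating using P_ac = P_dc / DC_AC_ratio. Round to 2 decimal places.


The inverter AC capacity is determined by the DC/AC ratio.
Given: P_dc = 12.69 kW, DC/AC ratio = 1.19
P_ac = P_dc / ratio = 12.69 / 1.19
P_ac = 10.66 kW

10.66


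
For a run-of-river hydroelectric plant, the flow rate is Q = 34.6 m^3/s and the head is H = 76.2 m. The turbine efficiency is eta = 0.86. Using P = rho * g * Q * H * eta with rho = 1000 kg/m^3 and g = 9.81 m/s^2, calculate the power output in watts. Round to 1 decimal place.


Apply the hydropower formula P = rho * g * Q * H * eta
rho * g = 1000 * 9.81 = 9810.0
P = 9810.0 * 34.6 * 76.2 * 0.86
P = 22243264.6 W

22243264.6


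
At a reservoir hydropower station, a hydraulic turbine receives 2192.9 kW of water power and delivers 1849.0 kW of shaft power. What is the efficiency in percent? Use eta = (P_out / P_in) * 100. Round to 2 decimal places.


Turbine efficiency = (output power / input power) * 100
eta = (1849.0 / 2192.9) * 100
eta = 84.32%

84.32


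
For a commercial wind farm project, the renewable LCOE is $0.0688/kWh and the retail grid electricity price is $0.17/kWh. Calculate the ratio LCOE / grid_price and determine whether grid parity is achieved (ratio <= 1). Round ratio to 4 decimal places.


Compare LCOE to grid price:
  LCOE = $0.0688/kWh, Grid price = $0.17/kWh
  Ratio = LCOE / grid_price = 0.0688 / 0.17 = 0.4047
  Grid parity achieved (ratio <= 1)? yes

0.4047


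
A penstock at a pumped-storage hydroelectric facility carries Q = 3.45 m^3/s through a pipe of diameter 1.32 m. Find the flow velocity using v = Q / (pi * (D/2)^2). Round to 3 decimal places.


Compute pipe cross-sectional area:
  A = pi * (D/2)^2 = pi * (1.32/2)^2 = 1.3685 m^2
Calculate velocity:
  v = Q / A = 3.45 / 1.3685
  v = 2.521 m/s

2.521


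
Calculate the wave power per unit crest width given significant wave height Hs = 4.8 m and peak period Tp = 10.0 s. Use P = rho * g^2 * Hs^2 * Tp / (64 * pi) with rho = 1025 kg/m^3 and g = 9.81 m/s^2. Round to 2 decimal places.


Apply wave power formula:
  g^2 = 9.81^2 = 96.2361
  Hs^2 = 4.8^2 = 23.04
  Numerator = rho * g^2 * Hs^2 * Tp = 1025 * 96.2361 * 23.04 * 10.0 = 22727117.38
  Denominator = 64 * pi = 201.0619
  P = 22727117.38 / 201.0619 = 113035.41 W/m

113035.41


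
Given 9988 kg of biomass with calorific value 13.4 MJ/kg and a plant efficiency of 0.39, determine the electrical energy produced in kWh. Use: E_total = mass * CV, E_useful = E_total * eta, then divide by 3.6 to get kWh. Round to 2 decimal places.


Total energy = mass * CV = 9988 * 13.4 = 133839.2 MJ
Useful energy = total * eta = 133839.2 * 0.39 = 52197.29 MJ
Convert to kWh: 52197.29 / 3.6
Useful energy = 14499.25 kWh

14499.25


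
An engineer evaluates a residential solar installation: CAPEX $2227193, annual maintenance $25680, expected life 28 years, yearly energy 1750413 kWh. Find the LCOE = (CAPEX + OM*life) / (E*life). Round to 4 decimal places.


Total cost = CAPEX + OM * lifetime = 2227193 + 25680 * 28 = 2227193 + 719040 = 2946233
Total generation = annual * lifetime = 1750413 * 28 = 49011564 kWh
LCOE = 2946233 / 49011564
LCOE = 0.0601 $/kWh

0.0601


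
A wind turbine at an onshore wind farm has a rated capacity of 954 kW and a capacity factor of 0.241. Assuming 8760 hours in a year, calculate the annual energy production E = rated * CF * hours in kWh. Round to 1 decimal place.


Annual energy = rated_kW * capacity_factor * hours_per_year
Given: P_rated = 954 kW, CF = 0.241, hours = 8760
E = 954 * 0.241 * 8760
E = 2014046.6 kWh

2014046.6


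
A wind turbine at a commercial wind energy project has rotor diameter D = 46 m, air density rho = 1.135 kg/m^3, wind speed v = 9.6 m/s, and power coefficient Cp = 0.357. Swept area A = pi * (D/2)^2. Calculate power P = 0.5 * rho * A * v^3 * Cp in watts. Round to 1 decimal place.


Step 1 -- Compute swept area:
  A = pi * (D/2)^2 = pi * (46/2)^2 = 1661.9 m^2
Step 2 -- Apply wind power equation:
  P = 0.5 * rho * A * v^3 * Cp
  v^3 = 9.6^3 = 884.736
  P = 0.5 * 1.135 * 1661.9 * 884.736 * 0.357
  P = 297888.2 W

297888.2


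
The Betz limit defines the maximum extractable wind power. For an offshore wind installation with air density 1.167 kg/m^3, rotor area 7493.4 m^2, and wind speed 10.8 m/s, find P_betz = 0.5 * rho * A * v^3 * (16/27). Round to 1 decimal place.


The Betz coefficient Cp_max = 16/27 = 0.5926
v^3 = 10.8^3 = 1259.712
P_betz = 0.5 * rho * A * v^3 * Cp_max
P_betz = 0.5 * 1.167 * 7493.4 * 1259.712 * 0.5926
P_betz = 3263978.3 W

3263978.3


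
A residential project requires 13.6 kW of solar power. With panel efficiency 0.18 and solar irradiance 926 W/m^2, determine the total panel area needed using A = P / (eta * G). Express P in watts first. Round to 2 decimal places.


Convert target power to watts: P = 13.6 * 1000 = 13600.0 W
Compute denominator: eta * G = 0.18 * 926 = 166.68
Required area A = P / (eta * G) = 13600.0 / 166.68
A = 81.59 m^2

81.59


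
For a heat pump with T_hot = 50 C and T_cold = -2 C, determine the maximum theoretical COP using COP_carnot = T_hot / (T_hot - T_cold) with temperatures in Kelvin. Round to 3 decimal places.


Convert to Kelvin:
  T_hot = 50 + 273.15 = 323.15 K
  T_cold = -2 + 273.15 = 271.15 K
Apply Carnot COP formula:
  COP = T_hot_K / (T_hot_K - T_cold_K) = 323.15 / 52.0
  COP = 6.214

6.214


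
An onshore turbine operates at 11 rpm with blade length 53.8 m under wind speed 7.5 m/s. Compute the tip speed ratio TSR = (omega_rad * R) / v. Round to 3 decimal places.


Convert rotational speed to rad/s:
  omega = 11 * 2 * pi / 60 = 1.1519 rad/s
Compute tip speed:
  v_tip = omega * R = 1.1519 * 53.8 = 61.973 m/s
Tip speed ratio:
  TSR = v_tip / v_wind = 61.973 / 7.5 = 8.263

8.263


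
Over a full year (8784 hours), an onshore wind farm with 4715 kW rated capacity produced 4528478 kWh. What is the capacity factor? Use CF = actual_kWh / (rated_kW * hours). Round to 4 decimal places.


Capacity factor = actual output / maximum possible output
Maximum possible = rated * hours = 4715 * 8784 = 41416560 kWh
CF = 4528478 / 41416560
CF = 0.1093

0.1093


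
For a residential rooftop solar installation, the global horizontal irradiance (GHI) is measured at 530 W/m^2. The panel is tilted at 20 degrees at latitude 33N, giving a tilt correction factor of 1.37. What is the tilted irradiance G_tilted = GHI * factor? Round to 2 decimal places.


Identify the given values:
  GHI = 530 W/m^2, tilt correction factor = 1.37
Apply the formula G_tilted = GHI * factor:
  G_tilted = 530 * 1.37
  G_tilted = 726.10 W/m^2

726.10


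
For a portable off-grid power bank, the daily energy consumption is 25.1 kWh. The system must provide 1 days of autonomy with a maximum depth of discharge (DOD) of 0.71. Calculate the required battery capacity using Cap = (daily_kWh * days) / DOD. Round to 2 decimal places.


Total energy needed = daily * days = 25.1 * 1 = 25.1 kWh
Account for depth of discharge:
  Cap = total_energy / DOD = 25.1 / 0.71
  Cap = 35.35 kWh

35.35


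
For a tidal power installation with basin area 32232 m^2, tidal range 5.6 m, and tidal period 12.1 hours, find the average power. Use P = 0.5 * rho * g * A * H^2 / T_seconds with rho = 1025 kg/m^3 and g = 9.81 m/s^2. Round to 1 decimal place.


Convert period to seconds: T = 12.1 * 3600 = 43560.0 s
H^2 = 5.6^2 = 31.36
P = 0.5 * rho * g * A * H^2 / T
P = 0.5 * 1025 * 9.81 * 32232 * 31.36 / 43560.0
P = 116664.4 W

116664.4


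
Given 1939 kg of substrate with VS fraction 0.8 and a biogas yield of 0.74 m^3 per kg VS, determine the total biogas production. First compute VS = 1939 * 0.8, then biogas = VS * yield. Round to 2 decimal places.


Compute volatile solids:
  VS = mass * VS_fraction = 1939 * 0.8 = 1551.2 kg
Calculate biogas volume:
  Biogas = VS * specific_yield = 1551.2 * 0.74
  Biogas = 1147.89 m^3

1147.89


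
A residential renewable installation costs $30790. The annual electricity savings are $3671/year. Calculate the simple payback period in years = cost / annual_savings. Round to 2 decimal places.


Simple payback period = initial cost / annual savings
Payback = 30790 / 3671
Payback = 8.39 years

8.39


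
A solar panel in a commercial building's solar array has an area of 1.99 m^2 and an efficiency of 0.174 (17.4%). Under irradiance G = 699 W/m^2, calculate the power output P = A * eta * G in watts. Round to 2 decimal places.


Use the solar power formula P = A * eta * G.
Given: A = 1.99 m^2, eta = 0.174, G = 699 W/m^2
P = 1.99 * 0.174 * 699
P = 242.04 W

242.04


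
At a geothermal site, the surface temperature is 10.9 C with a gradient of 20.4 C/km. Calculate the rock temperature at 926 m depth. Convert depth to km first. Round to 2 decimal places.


Convert depth to km: 926 / 1000 = 0.926 km
Temperature increase = gradient * depth_km = 20.4 * 0.926 = 18.89 C
Temperature at depth = T_surface + delta_T = 10.9 + 18.89
T = 29.79 C

29.79


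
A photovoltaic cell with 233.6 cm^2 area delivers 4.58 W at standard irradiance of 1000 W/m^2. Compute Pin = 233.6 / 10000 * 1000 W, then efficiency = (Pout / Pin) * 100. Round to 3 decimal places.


First compute the input power:
  Pin = area_cm2 / 10000 * G = 233.6 / 10000 * 1000 = 23.36 W
Then compute efficiency:
  Efficiency = (Pout / Pin) * 100 = (4.58 / 23.36) * 100
  Efficiency = 19.606%

19.606


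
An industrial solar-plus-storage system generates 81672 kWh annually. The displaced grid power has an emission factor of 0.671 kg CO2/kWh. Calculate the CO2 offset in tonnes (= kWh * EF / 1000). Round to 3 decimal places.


CO2 offset in kg = generation * emission_factor
CO2 offset = 81672 * 0.671 = 54801.91 kg
Convert to tonnes:
  CO2 offset = 54801.91 / 1000 = 54.802 tonnes

54.802


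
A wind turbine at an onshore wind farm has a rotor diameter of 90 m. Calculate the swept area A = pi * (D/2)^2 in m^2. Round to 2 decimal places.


Compute the rotor radius:
  r = D / 2 = 90 / 2 = 45.0 m
Calculate swept area:
  A = pi * r^2 = pi * 45.0^2
  A = 6361.73 m^2

6361.73


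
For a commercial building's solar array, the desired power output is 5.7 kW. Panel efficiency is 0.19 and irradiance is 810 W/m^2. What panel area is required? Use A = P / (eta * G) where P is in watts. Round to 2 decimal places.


Convert target power to watts: P = 5.7 * 1000 = 5700.0 W
Compute denominator: eta * G = 0.19 * 810 = 153.9
Required area A = P / (eta * G) = 5700.0 / 153.9
A = 37.04 m^2

37.04


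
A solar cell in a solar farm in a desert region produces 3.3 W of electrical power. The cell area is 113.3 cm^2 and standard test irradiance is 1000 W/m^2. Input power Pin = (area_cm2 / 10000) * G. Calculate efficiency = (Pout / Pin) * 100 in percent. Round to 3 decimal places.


First compute the input power:
  Pin = area_cm2 / 10000 * G = 113.3 / 10000 * 1000 = 11.33 W
Then compute efficiency:
  Efficiency = (Pout / Pin) * 100 = (3.3 / 11.33) * 100
  Efficiency = 29.126%

29.126


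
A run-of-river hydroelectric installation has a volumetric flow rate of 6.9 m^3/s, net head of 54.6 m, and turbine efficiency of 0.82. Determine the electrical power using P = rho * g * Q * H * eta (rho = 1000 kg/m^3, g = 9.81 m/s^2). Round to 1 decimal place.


Apply the hydropower formula P = rho * g * Q * H * eta
rho * g = 1000 * 9.81 = 9810.0
P = 9810.0 * 6.9 * 54.6 * 0.82
P = 3030571.9 W

3030571.9


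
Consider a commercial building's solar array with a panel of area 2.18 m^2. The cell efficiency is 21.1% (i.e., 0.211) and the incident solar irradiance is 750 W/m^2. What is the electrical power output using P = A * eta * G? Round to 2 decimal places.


Use the solar power formula P = A * eta * G.
Given: A = 2.18 m^2, eta = 0.211, G = 750 W/m^2
P = 2.18 * 0.211 * 750
P = 344.99 W

344.99


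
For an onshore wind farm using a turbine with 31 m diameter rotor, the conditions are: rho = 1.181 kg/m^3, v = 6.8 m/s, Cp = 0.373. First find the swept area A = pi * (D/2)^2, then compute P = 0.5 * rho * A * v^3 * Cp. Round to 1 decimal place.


Step 1 -- Compute swept area:
  A = pi * (D/2)^2 = pi * (31/2)^2 = 754.77 m^2
Step 2 -- Apply wind power equation:
  P = 0.5 * rho * A * v^3 * Cp
  v^3 = 6.8^3 = 314.432
  P = 0.5 * 1.181 * 754.77 * 314.432 * 0.373
  P = 52272.0 W

52272.0


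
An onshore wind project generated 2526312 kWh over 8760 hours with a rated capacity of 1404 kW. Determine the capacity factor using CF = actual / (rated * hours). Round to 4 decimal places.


Capacity factor = actual output / maximum possible output
Maximum possible = rated * hours = 1404 * 8760 = 12299040 kWh
CF = 2526312 / 12299040
CF = 0.2054

0.2054


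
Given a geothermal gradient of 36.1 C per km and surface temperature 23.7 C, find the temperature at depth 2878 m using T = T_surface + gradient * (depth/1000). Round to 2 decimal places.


Convert depth to km: 2878 / 1000 = 2.878 km
Temperature increase = gradient * depth_km = 36.1 * 2.878 = 103.9 C
Temperature at depth = T_surface + delta_T = 23.7 + 103.9
T = 127.60 C

127.60


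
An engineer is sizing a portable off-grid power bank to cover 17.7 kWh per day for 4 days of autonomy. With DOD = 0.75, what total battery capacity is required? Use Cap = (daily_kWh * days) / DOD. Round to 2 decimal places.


Total energy needed = daily * days = 17.7 * 4 = 70.8 kWh
Account for depth of discharge:
  Cap = total_energy / DOD = 70.8 / 0.75
  Cap = 94.40 kWh

94.40


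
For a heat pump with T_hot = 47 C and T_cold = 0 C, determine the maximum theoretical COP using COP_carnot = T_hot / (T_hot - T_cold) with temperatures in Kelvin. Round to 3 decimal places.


Convert to Kelvin:
  T_hot = 47 + 273.15 = 320.15 K
  T_cold = 0 + 273.15 = 273.15 K
Apply Carnot COP formula:
  COP = T_hot_K / (T_hot_K - T_cold_K) = 320.15 / 47.0
  COP = 6.812

6.812


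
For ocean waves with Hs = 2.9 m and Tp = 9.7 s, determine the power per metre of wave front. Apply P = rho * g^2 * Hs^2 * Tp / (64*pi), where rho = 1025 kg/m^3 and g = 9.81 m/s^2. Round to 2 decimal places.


Apply wave power formula:
  g^2 = 9.81^2 = 96.2361
  Hs^2 = 2.9^2 = 8.41
  Numerator = rho * g^2 * Hs^2 * Tp = 1025 * 96.2361 * 8.41 * 9.7 = 8046918.64
  Denominator = 64 * pi = 201.0619
  P = 8046918.64 / 201.0619 = 40022.09 W/m

40022.09


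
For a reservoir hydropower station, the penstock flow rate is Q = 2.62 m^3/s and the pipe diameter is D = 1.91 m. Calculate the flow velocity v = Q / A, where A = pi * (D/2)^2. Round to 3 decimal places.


Compute pipe cross-sectional area:
  A = pi * (D/2)^2 = pi * (1.91/2)^2 = 2.8652 m^2
Calculate velocity:
  v = Q / A = 2.62 / 2.8652
  v = 0.914 m/s

0.914


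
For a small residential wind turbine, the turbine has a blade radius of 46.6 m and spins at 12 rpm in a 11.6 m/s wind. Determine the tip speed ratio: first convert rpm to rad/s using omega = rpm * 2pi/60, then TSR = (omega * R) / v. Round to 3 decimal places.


Convert rotational speed to rad/s:
  omega = 12 * 2 * pi / 60 = 1.2566 rad/s
Compute tip speed:
  v_tip = omega * R = 1.2566 * 46.6 = 58.559 m/s
Tip speed ratio:
  TSR = v_tip / v_wind = 58.559 / 11.6 = 5.048

5.048


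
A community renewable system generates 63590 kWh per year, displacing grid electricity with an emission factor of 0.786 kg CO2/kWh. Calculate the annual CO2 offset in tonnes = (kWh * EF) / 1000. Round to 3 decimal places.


CO2 offset in kg = generation * emission_factor
CO2 offset = 63590 * 0.786 = 49981.74 kg
Convert to tonnes:
  CO2 offset = 49981.74 / 1000 = 49.982 tonnes

49.982


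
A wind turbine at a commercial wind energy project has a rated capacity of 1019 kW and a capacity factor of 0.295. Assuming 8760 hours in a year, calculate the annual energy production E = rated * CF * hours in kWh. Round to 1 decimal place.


Annual energy = rated_kW * capacity_factor * hours_per_year
Given: P_rated = 1019 kW, CF = 0.295, hours = 8760
E = 1019 * 0.295 * 8760
E = 2633299.8 kWh

2633299.8


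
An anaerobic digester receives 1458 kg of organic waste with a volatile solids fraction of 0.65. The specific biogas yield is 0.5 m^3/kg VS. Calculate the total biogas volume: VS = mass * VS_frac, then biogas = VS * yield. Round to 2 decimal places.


Compute volatile solids:
  VS = mass * VS_fraction = 1458 * 0.65 = 947.7 kg
Calculate biogas volume:
  Biogas = VS * specific_yield = 947.7 * 0.5
  Biogas = 473.85 m^3

473.85


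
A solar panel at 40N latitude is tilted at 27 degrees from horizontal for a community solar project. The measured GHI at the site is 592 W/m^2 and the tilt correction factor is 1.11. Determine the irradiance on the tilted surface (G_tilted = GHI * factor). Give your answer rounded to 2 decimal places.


Identify the given values:
  GHI = 592 W/m^2, tilt correction factor = 1.11
Apply the formula G_tilted = GHI * factor:
  G_tilted = 592 * 1.11
  G_tilted = 657.12 W/m^2

657.12


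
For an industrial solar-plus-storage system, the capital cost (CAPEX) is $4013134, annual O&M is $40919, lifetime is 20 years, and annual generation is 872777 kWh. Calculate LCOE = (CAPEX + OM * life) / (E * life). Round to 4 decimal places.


Total cost = CAPEX + OM * lifetime = 4013134 + 40919 * 20 = 4013134 + 818380 = 4831514
Total generation = annual * lifetime = 872777 * 20 = 17455540 kWh
LCOE = 4831514 / 17455540
LCOE = 0.2768 $/kWh

0.2768


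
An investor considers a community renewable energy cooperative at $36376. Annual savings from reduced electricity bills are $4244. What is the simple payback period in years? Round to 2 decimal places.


Simple payback period = initial cost / annual savings
Payback = 36376 / 4244
Payback = 8.57 years

8.57


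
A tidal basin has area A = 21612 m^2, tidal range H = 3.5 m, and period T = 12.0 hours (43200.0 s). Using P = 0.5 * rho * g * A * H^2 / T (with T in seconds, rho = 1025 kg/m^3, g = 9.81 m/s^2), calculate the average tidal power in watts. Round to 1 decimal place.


Convert period to seconds: T = 12.0 * 3600 = 43200.0 s
H^2 = 3.5^2 = 12.25
P = 0.5 * rho * g * A * H^2 / T
P = 0.5 * 1025 * 9.81 * 21612 * 12.25 / 43200.0
P = 30811.3 W

30811.3


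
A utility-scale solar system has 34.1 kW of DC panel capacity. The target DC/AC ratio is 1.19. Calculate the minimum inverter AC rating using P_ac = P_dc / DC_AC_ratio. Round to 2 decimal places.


The inverter AC capacity is determined by the DC/AC ratio.
Given: P_dc = 34.1 kW, DC/AC ratio = 1.19
P_ac = P_dc / ratio = 34.1 / 1.19
P_ac = 28.66 kW

28.66


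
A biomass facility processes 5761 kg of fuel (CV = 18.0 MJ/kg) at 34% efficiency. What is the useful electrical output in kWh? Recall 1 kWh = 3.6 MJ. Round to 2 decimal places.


Total energy = mass * CV = 5761 * 18.0 = 103698.0 MJ
Useful energy = total * eta = 103698.0 * 0.34 = 35257.32 MJ
Convert to kWh: 35257.32 / 3.6
Useful energy = 9793.70 kWh

9793.70


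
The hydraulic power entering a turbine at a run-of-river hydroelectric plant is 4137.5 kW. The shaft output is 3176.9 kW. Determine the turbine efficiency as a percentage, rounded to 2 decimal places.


Turbine efficiency = (output power / input power) * 100
eta = (3176.9 / 4137.5) * 100
eta = 76.78%

76.78


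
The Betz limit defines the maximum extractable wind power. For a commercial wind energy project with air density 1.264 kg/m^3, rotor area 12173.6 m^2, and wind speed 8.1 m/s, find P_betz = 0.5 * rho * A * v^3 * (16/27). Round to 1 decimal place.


The Betz coefficient Cp_max = 16/27 = 0.5926
v^3 = 8.1^3 = 531.441
P_betz = 0.5 * rho * A * v^3 * Cp_max
P_betz = 0.5 * 1.264 * 12173.6 * 531.441 * 0.5926
P_betz = 2422966.3 W

2422966.3


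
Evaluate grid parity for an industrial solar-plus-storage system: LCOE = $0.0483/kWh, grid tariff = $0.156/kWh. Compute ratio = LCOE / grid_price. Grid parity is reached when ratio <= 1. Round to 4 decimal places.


Compare LCOE to grid price:
  LCOE = $0.0483/kWh, Grid price = $0.156/kWh
  Ratio = LCOE / grid_price = 0.0483 / 0.156 = 0.3096
  Grid parity achieved (ratio <= 1)? yes

0.3096


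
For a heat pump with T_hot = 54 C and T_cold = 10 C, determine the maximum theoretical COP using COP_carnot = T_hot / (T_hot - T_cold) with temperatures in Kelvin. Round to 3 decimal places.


Convert to Kelvin:
  T_hot = 54 + 273.15 = 327.15 K
  T_cold = 10 + 273.15 = 283.15 K
Apply Carnot COP formula:
  COP = T_hot_K / (T_hot_K - T_cold_K) = 327.15 / 44.0
  COP = 7.435

7.435


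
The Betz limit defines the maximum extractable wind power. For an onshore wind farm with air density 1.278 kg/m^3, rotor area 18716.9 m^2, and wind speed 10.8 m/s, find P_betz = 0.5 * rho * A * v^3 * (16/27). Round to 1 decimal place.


The Betz coefficient Cp_max = 16/27 = 0.5926
v^3 = 10.8^3 = 1259.712
P_betz = 0.5 * rho * A * v^3 * Cp_max
P_betz = 0.5 * 1.278 * 18716.9 * 1259.712 * 0.5926
P_betz = 8928166.1 W

8928166.1


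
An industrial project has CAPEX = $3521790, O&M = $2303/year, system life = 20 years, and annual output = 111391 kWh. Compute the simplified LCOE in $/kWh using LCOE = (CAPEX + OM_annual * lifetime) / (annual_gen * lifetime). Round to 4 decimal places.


Total cost = CAPEX + OM * lifetime = 3521790 + 2303 * 20 = 3521790 + 46060 = 3567850
Total generation = annual * lifetime = 111391 * 20 = 2227820 kWh
LCOE = 3567850 / 2227820
LCOE = 1.6015 $/kWh

1.6015


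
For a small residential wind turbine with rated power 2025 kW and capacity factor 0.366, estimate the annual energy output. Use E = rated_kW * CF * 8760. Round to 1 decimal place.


Annual energy = rated_kW * capacity_factor * hours_per_year
Given: P_rated = 2025 kW, CF = 0.366, hours = 8760
E = 2025 * 0.366 * 8760
E = 6492474.0 kWh

6492474.0


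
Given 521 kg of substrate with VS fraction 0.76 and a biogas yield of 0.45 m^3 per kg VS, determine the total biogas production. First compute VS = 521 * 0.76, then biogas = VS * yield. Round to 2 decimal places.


Compute volatile solids:
  VS = mass * VS_fraction = 521 * 0.76 = 395.96 kg
Calculate biogas volume:
  Biogas = VS * specific_yield = 395.96 * 0.45
  Biogas = 178.18 m^3

178.18


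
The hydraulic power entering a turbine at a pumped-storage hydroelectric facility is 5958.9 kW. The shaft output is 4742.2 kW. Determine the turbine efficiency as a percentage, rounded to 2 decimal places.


Turbine efficiency = (output power / input power) * 100
eta = (4742.2 / 5958.9) * 100
eta = 79.58%

79.58


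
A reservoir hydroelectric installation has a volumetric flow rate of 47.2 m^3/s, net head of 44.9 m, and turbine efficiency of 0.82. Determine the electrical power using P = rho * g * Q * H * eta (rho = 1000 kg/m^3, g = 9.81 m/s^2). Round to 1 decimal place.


Apply the hydropower formula P = rho * g * Q * H * eta
rho * g = 1000 * 9.81 = 9810.0
P = 9810.0 * 47.2 * 44.9 * 0.82
P = 17047912.2 W

17047912.2


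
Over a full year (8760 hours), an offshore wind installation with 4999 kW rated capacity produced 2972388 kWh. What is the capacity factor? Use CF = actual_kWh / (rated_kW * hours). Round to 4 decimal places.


Capacity factor = actual output / maximum possible output
Maximum possible = rated * hours = 4999 * 8760 = 43791240 kWh
CF = 2972388 / 43791240
CF = 0.0679

0.0679


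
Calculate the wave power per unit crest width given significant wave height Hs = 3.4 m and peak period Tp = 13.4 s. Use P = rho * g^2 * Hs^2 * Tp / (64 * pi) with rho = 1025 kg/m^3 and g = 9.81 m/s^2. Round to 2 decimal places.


Apply wave power formula:
  g^2 = 9.81^2 = 96.2361
  Hs^2 = 3.4^2 = 11.56
  Numerator = rho * g^2 * Hs^2 * Tp = 1025 * 96.2361 * 11.56 * 13.4 = 15280040.76
  Denominator = 64 * pi = 201.0619
  P = 15280040.76 / 201.0619 = 75996.69 W/m

75996.69


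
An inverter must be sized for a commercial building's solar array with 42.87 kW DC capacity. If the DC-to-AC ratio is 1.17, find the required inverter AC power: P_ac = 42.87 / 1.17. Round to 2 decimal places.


The inverter AC capacity is determined by the DC/AC ratio.
Given: P_dc = 42.87 kW, DC/AC ratio = 1.17
P_ac = P_dc / ratio = 42.87 / 1.17
P_ac = 36.64 kW

36.64


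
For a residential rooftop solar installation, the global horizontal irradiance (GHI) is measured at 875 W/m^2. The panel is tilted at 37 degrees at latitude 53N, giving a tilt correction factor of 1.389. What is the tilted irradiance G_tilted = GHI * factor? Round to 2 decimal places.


Identify the given values:
  GHI = 875 W/m^2, tilt correction factor = 1.389
Apply the formula G_tilted = GHI * factor:
  G_tilted = 875 * 1.389
  G_tilted = 1215.38 W/m^2

1215.38


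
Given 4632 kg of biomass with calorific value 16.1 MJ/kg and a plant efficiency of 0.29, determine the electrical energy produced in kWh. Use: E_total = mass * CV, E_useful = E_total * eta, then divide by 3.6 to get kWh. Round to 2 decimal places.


Total energy = mass * CV = 4632 * 16.1 = 74575.2 MJ
Useful energy = total * eta = 74575.2 * 0.29 = 21626.81 MJ
Convert to kWh: 21626.81 / 3.6
Useful energy = 6007.45 kWh

6007.45


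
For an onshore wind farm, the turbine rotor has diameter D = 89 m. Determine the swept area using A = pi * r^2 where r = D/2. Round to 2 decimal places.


Compute the rotor radius:
  r = D / 2 = 89 / 2 = 44.5 m
Calculate swept area:
  A = pi * r^2 = pi * 44.5^2
  A = 6221.14 m^2

6221.14


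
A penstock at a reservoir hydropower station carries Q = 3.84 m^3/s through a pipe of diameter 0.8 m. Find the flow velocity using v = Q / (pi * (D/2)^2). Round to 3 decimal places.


Compute pipe cross-sectional area:
  A = pi * (D/2)^2 = pi * (0.8/2)^2 = 0.5027 m^2
Calculate velocity:
  v = Q / A = 3.84 / 0.5027
  v = 7.639 m/s

7.639


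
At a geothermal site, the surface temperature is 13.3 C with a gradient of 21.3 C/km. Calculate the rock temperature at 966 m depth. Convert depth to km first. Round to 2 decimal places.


Convert depth to km: 966 / 1000 = 0.966 km
Temperature increase = gradient * depth_km = 21.3 * 0.966 = 20.58 C
Temperature at depth = T_surface + delta_T = 13.3 + 20.58
T = 33.88 C

33.88


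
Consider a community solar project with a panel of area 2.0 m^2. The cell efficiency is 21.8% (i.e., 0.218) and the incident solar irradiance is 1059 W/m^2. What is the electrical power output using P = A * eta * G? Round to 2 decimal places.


Use the solar power formula P = A * eta * G.
Given: A = 2.0 m^2, eta = 0.218, G = 1059 W/m^2
P = 2.0 * 0.218 * 1059
P = 461.72 W

461.72


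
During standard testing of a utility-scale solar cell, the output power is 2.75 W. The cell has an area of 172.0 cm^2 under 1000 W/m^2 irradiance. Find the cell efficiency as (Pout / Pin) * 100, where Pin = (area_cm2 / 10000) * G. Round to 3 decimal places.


First compute the input power:
  Pin = area_cm2 / 10000 * G = 172.0 / 10000 * 1000 = 17.2 W
Then compute efficiency:
  Efficiency = (Pout / Pin) * 100 = (2.75 / 17.2) * 100
  Efficiency = 15.988%

15.988


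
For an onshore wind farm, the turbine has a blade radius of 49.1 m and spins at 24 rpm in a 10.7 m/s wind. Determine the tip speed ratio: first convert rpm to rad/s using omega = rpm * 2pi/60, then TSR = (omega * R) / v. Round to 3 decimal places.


Convert rotational speed to rad/s:
  omega = 24 * 2 * pi / 60 = 2.5133 rad/s
Compute tip speed:
  v_tip = omega * R = 2.5133 * 49.1 = 123.402 m/s
Tip speed ratio:
  TSR = v_tip / v_wind = 123.402 / 10.7 = 11.533

11.533


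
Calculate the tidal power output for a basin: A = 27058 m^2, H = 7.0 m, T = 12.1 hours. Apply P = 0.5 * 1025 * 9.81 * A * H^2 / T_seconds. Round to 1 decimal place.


Convert period to seconds: T = 12.1 * 3600 = 43560.0 s
H^2 = 7.0^2 = 49.0
P = 0.5 * rho * g * A * H^2 / T
P = 0.5 * 1025 * 9.81 * 27058 * 49.0 / 43560.0
P = 153026.5 W

153026.5


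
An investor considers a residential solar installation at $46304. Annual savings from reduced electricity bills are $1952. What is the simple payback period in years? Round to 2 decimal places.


Simple payback period = initial cost / annual savings
Payback = 46304 / 1952
Payback = 23.72 years

23.72


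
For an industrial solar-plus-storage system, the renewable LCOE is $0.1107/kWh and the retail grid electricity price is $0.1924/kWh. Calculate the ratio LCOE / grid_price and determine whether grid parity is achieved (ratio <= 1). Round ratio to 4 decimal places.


Compare LCOE to grid price:
  LCOE = $0.1107/kWh, Grid price = $0.1924/kWh
  Ratio = LCOE / grid_price = 0.1107 / 0.1924 = 0.5754
  Grid parity achieved (ratio <= 1)? yes

0.5754


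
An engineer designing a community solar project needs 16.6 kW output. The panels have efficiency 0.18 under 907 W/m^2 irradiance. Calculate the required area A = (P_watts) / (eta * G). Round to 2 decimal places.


Convert target power to watts: P = 16.6 * 1000 = 16600.0 W
Compute denominator: eta * G = 0.18 * 907 = 163.26
Required area A = P / (eta * G) = 16600.0 / 163.26
A = 101.68 m^2

101.68


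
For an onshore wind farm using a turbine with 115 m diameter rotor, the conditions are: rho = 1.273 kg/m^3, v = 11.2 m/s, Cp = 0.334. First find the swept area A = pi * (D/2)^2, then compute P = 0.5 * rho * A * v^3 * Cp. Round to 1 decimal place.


Step 1 -- Compute swept area:
  A = pi * (D/2)^2 = pi * (115/2)^2 = 10386.89 m^2
Step 2 -- Apply wind power equation:
  P = 0.5 * rho * A * v^3 * Cp
  v^3 = 11.2^3 = 1404.928
  P = 0.5 * 1.273 * 10386.89 * 1404.928 * 0.334
  P = 3102305.1 W

3102305.1


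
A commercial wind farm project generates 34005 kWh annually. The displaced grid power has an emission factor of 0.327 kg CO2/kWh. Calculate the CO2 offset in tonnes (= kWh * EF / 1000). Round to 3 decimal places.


CO2 offset in kg = generation * emission_factor
CO2 offset = 34005 * 0.327 = 11119.64 kg
Convert to tonnes:
  CO2 offset = 11119.64 / 1000 = 11.120 tonnes

11.120


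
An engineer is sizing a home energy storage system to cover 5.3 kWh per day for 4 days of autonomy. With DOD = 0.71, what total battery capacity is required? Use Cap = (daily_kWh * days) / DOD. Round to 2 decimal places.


Total energy needed = daily * days = 5.3 * 4 = 21.2 kWh
Account for depth of discharge:
  Cap = total_energy / DOD = 21.2 / 0.71
  Cap = 29.86 kWh

29.86


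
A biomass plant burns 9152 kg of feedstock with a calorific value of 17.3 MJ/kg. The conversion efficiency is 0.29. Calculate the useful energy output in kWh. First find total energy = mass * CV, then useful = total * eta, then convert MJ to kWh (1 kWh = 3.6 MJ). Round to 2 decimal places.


Total energy = mass * CV = 9152 * 17.3 = 158329.6 MJ
Useful energy = total * eta = 158329.6 * 0.29 = 45915.58 MJ
Convert to kWh: 45915.58 / 3.6
Useful energy = 12754.33 kWh

12754.33


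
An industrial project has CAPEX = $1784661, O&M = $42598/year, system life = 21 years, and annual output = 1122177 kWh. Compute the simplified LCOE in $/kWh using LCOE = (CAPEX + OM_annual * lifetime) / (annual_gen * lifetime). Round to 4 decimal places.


Total cost = CAPEX + OM * lifetime = 1784661 + 42598 * 21 = 1784661 + 894558 = 2679219
Total generation = annual * lifetime = 1122177 * 21 = 23565717 kWh
LCOE = 2679219 / 23565717
LCOE = 0.1137 $/kWh

0.1137


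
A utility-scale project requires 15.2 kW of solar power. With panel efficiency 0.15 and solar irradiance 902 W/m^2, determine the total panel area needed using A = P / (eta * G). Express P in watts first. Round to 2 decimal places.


Convert target power to watts: P = 15.2 * 1000 = 15200.0 W
Compute denominator: eta * G = 0.15 * 902 = 135.3
Required area A = P / (eta * G) = 15200.0 / 135.3
A = 112.34 m^2

112.34


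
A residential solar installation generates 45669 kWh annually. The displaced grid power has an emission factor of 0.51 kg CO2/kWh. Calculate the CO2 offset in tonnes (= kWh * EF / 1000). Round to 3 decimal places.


CO2 offset in kg = generation * emission_factor
CO2 offset = 45669 * 0.51 = 23291.19 kg
Convert to tonnes:
  CO2 offset = 23291.19 / 1000 = 23.291 tonnes

23.291


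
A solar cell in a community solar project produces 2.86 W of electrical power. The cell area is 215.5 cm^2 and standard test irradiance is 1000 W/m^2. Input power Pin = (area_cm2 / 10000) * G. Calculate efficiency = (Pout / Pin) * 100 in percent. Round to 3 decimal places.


First compute the input power:
  Pin = area_cm2 / 10000 * G = 215.5 / 10000 * 1000 = 21.55 W
Then compute efficiency:
  Efficiency = (Pout / Pin) * 100 = (2.86 / 21.55) * 100
  Efficiency = 13.271%

13.271


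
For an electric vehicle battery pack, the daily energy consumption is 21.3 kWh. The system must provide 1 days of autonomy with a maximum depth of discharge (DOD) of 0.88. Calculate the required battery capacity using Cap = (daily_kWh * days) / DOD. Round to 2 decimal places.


Total energy needed = daily * days = 21.3 * 1 = 21.3 kWh
Account for depth of discharge:
  Cap = total_energy / DOD = 21.3 / 0.88
  Cap = 24.20 kWh

24.20


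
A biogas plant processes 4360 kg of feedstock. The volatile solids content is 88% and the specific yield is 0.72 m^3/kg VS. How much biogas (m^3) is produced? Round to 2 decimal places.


Compute volatile solids:
  VS = mass * VS_fraction = 4360 * 0.88 = 3836.8 kg
Calculate biogas volume:
  Biogas = VS * specific_yield = 3836.8 * 0.72
  Biogas = 2762.50 m^3

2762.50


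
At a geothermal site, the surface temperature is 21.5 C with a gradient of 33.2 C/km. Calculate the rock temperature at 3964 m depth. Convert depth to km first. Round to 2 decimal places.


Convert depth to km: 3964 / 1000 = 3.964 km
Temperature increase = gradient * depth_km = 33.2 * 3.964 = 131.6 C
Temperature at depth = T_surface + delta_T = 21.5 + 131.6
T = 153.10 C

153.10


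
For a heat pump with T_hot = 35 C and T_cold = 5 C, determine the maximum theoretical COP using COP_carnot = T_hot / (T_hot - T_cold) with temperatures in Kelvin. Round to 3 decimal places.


Convert to Kelvin:
  T_hot = 35 + 273.15 = 308.15 K
  T_cold = 5 + 273.15 = 278.15 K
Apply Carnot COP formula:
  COP = T_hot_K / (T_hot_K - T_cold_K) = 308.15 / 30.0
  COP = 10.272

10.272


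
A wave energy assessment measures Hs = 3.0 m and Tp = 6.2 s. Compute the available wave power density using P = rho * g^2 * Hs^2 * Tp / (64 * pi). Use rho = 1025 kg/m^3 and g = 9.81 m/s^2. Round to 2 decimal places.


Apply wave power formula:
  g^2 = 9.81^2 = 96.2361
  Hs^2 = 3.0^2 = 9.0
  Numerator = rho * g^2 * Hs^2 * Tp = 1025 * 96.2361 * 9.0 * 6.2 = 5504223.74
  Denominator = 64 * pi = 201.0619
  P = 5504223.74 / 201.0619 = 27375.76 W/m

27375.76


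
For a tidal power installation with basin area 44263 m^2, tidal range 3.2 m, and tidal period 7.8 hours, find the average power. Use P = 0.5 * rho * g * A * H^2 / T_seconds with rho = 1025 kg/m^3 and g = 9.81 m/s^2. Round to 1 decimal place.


Convert period to seconds: T = 7.8 * 3600 = 28080.0 s
H^2 = 3.2^2 = 10.24
P = 0.5 * rho * g * A * H^2 / T
P = 0.5 * 1025 * 9.81 * 44263 * 10.24 / 28080.0
P = 81153.4 W

81153.4


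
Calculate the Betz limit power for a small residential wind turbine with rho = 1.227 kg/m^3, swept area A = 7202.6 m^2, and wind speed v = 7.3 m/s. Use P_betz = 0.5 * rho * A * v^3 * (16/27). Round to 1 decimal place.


The Betz coefficient Cp_max = 16/27 = 0.5926
v^3 = 7.3^3 = 389.017
P_betz = 0.5 * rho * A * v^3 * Cp_max
P_betz = 0.5 * 1.227 * 7202.6 * 389.017 * 0.5926
P_betz = 1018658.6 W

1018658.6


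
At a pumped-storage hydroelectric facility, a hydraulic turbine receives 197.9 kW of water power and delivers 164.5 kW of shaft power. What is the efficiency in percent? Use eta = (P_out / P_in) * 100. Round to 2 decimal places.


Turbine efficiency = (output power / input power) * 100
eta = (164.5 / 197.9) * 100
eta = 83.12%

83.12


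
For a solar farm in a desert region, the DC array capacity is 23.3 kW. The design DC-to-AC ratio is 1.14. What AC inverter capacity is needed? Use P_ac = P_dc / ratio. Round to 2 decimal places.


The inverter AC capacity is determined by the DC/AC ratio.
Given: P_dc = 23.3 kW, DC/AC ratio = 1.14
P_ac = P_dc / ratio = 23.3 / 1.14
P_ac = 20.44 kW

20.44


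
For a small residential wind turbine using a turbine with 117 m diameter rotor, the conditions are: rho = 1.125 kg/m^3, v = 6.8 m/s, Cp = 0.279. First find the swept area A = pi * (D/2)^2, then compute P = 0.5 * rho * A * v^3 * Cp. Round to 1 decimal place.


Step 1 -- Compute swept area:
  A = pi * (D/2)^2 = pi * (117/2)^2 = 10751.32 m^2
Step 2 -- Apply wind power equation:
  P = 0.5 * rho * A * v^3 * Cp
  v^3 = 6.8^3 = 314.432
  P = 0.5 * 1.125 * 10751.32 * 314.432 * 0.279
  P = 530536.3 W

530536.3


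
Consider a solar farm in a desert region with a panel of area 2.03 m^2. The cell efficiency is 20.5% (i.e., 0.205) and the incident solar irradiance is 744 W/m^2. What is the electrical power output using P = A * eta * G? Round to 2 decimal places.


Use the solar power formula P = A * eta * G.
Given: A = 2.03 m^2, eta = 0.205, G = 744 W/m^2
P = 2.03 * 0.205 * 744
P = 309.62 W

309.62


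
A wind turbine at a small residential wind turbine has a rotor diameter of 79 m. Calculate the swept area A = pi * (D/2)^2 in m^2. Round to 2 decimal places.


Compute the rotor radius:
  r = D / 2 = 79 / 2 = 39.5 m
Calculate swept area:
  A = pi * r^2 = pi * 39.5^2
  A = 4901.67 m^2

4901.67


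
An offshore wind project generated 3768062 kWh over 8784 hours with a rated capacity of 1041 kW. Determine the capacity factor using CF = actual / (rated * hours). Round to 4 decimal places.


Capacity factor = actual output / maximum possible output
Maximum possible = rated * hours = 1041 * 8784 = 9144144 kWh
CF = 3768062 / 9144144
CF = 0.4121

0.4121


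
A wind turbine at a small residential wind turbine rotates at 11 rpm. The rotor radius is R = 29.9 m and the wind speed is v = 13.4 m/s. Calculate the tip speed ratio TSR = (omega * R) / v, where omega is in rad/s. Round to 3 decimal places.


Convert rotational speed to rad/s:
  omega = 11 * 2 * pi / 60 = 1.1519 rad/s
Compute tip speed:
  v_tip = omega * R = 1.1519 * 29.9 = 34.442 m/s
Tip speed ratio:
  TSR = v_tip / v_wind = 34.442 / 13.4 = 2.570

2.570


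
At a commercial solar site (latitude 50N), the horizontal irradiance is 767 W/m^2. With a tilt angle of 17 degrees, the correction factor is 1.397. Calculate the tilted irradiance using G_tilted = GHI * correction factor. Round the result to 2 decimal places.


Identify the given values:
  GHI = 767 W/m^2, tilt correction factor = 1.397
Apply the formula G_tilted = GHI * factor:
  G_tilted = 767 * 1.397
  G_tilted = 1071.50 W/m^2

1071.50


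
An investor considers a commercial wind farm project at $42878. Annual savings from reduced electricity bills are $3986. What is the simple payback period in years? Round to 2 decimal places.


Simple payback period = initial cost / annual savings
Payback = 42878 / 3986
Payback = 10.76 years

10.76


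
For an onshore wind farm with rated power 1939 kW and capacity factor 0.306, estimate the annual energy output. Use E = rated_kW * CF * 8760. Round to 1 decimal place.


Annual energy = rated_kW * capacity_factor * hours_per_year
Given: P_rated = 1939 kW, CF = 0.306, hours = 8760
E = 1939 * 0.306 * 8760
E = 5197605.8 kWh

5197605.8


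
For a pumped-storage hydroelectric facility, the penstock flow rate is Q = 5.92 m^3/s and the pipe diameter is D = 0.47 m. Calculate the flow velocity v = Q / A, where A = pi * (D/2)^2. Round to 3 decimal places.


Compute pipe cross-sectional area:
  A = pi * (D/2)^2 = pi * (0.47/2)^2 = 0.1735 m^2
Calculate velocity:
  v = Q / A = 5.92 / 0.1735
  v = 34.122 m/s

34.122
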